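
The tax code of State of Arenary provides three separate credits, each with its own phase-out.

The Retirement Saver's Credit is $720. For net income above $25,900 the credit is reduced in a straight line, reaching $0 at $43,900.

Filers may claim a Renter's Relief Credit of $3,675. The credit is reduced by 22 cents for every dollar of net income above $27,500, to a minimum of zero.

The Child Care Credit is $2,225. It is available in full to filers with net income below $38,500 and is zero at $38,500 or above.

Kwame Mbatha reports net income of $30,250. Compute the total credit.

$5,841

Retirement Saver's Credit: $30,250 is $4,350 into a $18,000 phase-out range, leaving 13,650/18,000 of the credit: $720 × 13,650/18,000 = $546.
Renter's Relief Credit: 22% of the $2,750 excess over $27,500 is $605; credit = $3,675 − $605 = $3,070.
Child Care Credit: $30,250 is below the $38,500 cutoff, so the full $2,225 applies.
Total: $546 + $3,070 + $2,225 = $5,841.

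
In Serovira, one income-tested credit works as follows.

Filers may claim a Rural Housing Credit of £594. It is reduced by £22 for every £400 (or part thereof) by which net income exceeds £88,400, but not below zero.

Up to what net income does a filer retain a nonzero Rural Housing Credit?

£98,800

After 26 increments the reduction is 26 × £22 = £572, leaving £22; one more increment wipes it out. Increment 26 ends at excess 26 × £400 = £10,400, so the highest qualifying income is £88,400 + £10,400 = £98,800.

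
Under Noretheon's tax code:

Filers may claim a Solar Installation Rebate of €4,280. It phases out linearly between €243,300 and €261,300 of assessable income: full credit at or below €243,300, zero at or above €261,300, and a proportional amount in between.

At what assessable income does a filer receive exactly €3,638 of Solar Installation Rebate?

€3,638 is 3,638/4,280 of the full €4,280, so 642/4,280 of the €18,000 range has been used: income = €243,300 + €18,000 × 642/4,280 = €246,000.

€246,000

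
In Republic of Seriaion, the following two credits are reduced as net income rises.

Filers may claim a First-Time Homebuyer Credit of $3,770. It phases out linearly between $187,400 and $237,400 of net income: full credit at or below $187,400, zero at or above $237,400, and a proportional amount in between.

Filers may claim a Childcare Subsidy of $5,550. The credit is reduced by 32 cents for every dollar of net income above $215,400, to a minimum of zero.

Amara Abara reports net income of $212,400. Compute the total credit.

First-Time Homebuyer Credit: $212,400 is $25,000 into a $50,000 phase-out range, leaving 25,000/50,000 of the credit: $3,770 × 25,000/50,000 = $1,885.
Childcare Subsidy: $212,400 is at or below the $215,400 threshold, so the full $5,550 applies.
Total: $1,885 + $5,550 = $7,435.

$7,435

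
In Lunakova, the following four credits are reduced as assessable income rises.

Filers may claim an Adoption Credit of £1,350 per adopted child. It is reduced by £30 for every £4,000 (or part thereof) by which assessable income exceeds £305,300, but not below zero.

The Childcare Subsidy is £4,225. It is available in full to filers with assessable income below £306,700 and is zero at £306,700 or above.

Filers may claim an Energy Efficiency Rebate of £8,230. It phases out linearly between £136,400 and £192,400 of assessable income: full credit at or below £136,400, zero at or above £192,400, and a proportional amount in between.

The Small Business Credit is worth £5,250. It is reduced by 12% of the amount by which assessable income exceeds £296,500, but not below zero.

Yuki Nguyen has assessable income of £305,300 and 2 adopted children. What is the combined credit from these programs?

£11,119

Adoption Credit: base = 2 × £1,350 = £2,700. £305,300 is at or below the £305,300 threshold, so the full £2,700 applies.
Childcare Subsidy: £305,300 is below the £306,700 cutoff, so the full £4,225 applies.
Energy Efficiency Rebate: £305,300 is at or above £192,400, so the credit is £0.
Small Business Credit: 12% of the £8,800 excess over £296,500 is £1,056; credit = £5,250 − £1,056 = £4,194.
Total: £2,700 + £4,225 + £0 + £4,194 = £11,119.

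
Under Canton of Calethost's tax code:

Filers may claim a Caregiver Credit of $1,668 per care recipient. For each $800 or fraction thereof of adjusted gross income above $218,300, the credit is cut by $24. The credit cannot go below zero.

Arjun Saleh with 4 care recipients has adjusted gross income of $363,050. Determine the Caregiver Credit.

Caregiver Credit: base = 4 × $1,668 = $6,672. income exceeds $218,300 by $144,750, which is 181 full-or-partial $800 increments; reduction = 181 × $24 = $4,344, leaving $2,328.

$2,328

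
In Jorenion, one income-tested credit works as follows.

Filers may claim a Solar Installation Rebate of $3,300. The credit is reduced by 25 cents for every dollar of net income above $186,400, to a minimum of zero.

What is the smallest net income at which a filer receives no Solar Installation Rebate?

$199,600

The credit falls by 25% of each dollar above $186,400, so it reaches zero when the excess is $3,300 / 25% = $13,200: income = $186,400 + $13,200 = $199,600.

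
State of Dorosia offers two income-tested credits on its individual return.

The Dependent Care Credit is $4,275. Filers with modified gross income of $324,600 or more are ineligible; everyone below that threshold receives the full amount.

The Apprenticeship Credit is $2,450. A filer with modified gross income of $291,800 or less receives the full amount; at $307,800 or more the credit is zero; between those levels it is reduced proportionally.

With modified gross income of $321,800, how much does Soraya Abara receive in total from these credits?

Dependent Care Credit: $321,800 is below the $324,600 cutoff, so the full $4,275 applies.
Apprenticeship Credit: $321,800 is at or above $307,800, so the credit is $0.
Total: $4,275 + $0 = $4,275.

$4,275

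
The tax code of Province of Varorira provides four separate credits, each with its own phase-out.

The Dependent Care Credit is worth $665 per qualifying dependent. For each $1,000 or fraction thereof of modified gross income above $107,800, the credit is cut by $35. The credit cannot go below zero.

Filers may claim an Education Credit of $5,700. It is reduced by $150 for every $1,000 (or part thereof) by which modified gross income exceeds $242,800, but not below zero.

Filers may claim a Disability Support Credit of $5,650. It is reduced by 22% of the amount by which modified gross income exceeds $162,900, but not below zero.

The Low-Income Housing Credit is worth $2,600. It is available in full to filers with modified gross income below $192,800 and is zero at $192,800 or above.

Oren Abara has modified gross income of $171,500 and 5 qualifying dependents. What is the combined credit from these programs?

$13,143

Dependent Care Credit: base = 5 × $665 = $3,325. income exceeds $107,800 by $63,700, which is 64 full-or-partial $1,000 increments; reduction = 64 × $35 = $2,240, leaving $1,085.
Education Credit: $171,500 is at or below the $242,800 threshold, so the full $5,700 applies.
Disability Support Credit: 22% of the $8,600 excess over $162,900 is $1,892; credit = $5,650 − $1,892 = $3,758.
Low-Income Housing Credit: $171,500 is below the $192,800 cutoff, so the full $2,600 applies.
Total: $1,085 + $5,700 + $3,758 + $2,600 = $13,143.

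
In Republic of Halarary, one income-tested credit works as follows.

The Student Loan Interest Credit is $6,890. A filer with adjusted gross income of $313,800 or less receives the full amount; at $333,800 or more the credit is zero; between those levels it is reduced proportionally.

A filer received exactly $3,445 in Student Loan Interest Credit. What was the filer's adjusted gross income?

$323,800

$3,445 is 3,445/6,890 of the full $6,890, so 3,445/6,890 of the $20,000 range has been used: income = $313,800 + $20,000 × 3,445/6,890 = $323,800.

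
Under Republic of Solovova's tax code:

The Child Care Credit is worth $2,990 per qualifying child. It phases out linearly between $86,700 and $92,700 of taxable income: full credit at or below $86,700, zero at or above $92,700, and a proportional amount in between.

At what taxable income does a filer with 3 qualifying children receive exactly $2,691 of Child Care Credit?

Full credit = 3 × $2,990 = $8,970.
$2,691 is 2,691/8,970 of the full $8,970, so 6,279/8,970 of the $6,000 range has been used: income = $86,700 + $6,000 × 6,279/8,970 = $90,900.

$90,900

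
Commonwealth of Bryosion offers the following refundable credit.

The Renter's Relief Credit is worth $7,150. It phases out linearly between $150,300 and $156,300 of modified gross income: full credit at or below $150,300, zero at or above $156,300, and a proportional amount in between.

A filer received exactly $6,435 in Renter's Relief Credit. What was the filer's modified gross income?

$150,900

$6,435 is 6,435/7,150 of the full $7,150, so 715/7,150 of the $6,000 range has been used: income = $150,300 + $6,000 × 715/7,150 = $150,900.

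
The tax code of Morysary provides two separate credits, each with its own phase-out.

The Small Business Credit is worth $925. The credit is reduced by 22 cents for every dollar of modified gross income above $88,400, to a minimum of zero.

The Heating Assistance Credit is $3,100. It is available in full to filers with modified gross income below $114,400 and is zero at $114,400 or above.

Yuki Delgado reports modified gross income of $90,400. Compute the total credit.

$3,585

Small Business Credit: 22% of the $2,000 excess over $88,400 is $440; credit = $925 − $440 = $485.
Heating Assistance Credit: $90,400 is below the $114,400 cutoff, so the full $3,100 applies.
Total: $485 + $3,100 = $3,585.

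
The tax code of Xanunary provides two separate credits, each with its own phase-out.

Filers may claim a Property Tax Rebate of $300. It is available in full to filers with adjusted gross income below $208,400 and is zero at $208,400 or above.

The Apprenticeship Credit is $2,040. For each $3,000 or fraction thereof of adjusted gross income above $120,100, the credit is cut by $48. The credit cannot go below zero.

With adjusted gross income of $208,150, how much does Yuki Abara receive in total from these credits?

$900

Property Tax Rebate: $208,150 is below the $208,400 cutoff, so the full $300 applies.
Apprenticeship Credit: income exceeds $120,100 by $88,050, which is 30 full-or-partial $3,000 increments; reduction = 30 × $48 = $1,440, leaving $600.
Total: $300 + $600 = $900.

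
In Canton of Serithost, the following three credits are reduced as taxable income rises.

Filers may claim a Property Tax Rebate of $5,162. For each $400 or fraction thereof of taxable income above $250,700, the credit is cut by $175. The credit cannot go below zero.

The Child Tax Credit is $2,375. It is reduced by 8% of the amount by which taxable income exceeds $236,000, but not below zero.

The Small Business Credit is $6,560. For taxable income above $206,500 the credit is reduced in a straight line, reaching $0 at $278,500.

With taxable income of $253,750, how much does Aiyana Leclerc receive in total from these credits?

$6,972

Property Tax Rebate: income exceeds $250,700 by $3,050, which is 8 full-or-partial $400 increments; reduction = 8 × $175 = $1,400, leaving $3,762.
Child Tax Credit: 8% of the $17,750 excess over $236,000 is $1,420; credit = $2,375 − $1,420 = $955.
Small Business Credit: $253,750 is $47,250 into a $72,000 phase-out range, leaving 24,750/72,000 of the credit: $6,560 × 24,750/72,000 = $2,255.
Total: $3,762 + $955 + $2,255 = $6,972.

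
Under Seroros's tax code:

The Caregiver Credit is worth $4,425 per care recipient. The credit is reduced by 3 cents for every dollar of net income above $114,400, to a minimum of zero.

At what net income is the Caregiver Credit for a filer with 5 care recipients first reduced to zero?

Full credit = 5 × $4,425 = $22,125.
The credit falls by 3% of each dollar above $114,400, so it reaches zero when the excess is $22,125 / 3% = $737,500: income = $114,400 + $737,500 = $851,900.

$851,900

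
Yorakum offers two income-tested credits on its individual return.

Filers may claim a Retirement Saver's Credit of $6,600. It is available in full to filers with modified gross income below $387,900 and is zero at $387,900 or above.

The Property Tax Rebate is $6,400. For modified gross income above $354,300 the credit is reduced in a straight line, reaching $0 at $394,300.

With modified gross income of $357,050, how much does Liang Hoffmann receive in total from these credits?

$12,560

Retirement Saver's Credit: $357,050 is below the $387,900 cutoff, so the full $6,600 applies.
Property Tax Rebate: $357,050 is $2,750 into a $40,000 phase-out range, leaving 37,250/40,000 of the credit: $6,400 × 37,250/40,000 = $5,960.
Total: $6,600 + $5,960 = $12,560.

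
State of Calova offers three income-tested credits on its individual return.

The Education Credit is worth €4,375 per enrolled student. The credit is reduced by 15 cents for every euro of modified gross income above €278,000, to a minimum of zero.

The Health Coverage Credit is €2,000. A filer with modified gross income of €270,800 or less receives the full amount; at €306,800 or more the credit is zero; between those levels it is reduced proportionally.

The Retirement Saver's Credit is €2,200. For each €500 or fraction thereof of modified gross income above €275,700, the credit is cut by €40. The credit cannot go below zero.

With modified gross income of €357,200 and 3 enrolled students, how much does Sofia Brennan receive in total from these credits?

€1,245

Education Credit: base = 3 × €4,375 = €13,125. 15% of the €79,200 excess over €278,000 is €11,880; credit = €13,125 − €11,880 = €1,245.
Health Coverage Credit: €357,200 is at or above €306,800, so the credit is €0.
Retirement Saver's Credit: income exceeds €275,700 by €81,500 → 163 increments × €40 = €6,520 ≥ base, so the credit is €0.
Total: €1,245 + €0 + €0 = €1,245.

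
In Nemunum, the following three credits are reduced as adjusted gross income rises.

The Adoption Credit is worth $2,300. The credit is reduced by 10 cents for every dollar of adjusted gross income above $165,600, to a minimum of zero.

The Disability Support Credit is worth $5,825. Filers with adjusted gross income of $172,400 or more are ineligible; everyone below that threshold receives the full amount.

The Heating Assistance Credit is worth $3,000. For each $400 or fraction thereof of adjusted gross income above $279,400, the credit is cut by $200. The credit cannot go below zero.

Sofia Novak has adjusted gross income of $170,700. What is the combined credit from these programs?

Adoption Credit: 10% of the $5,100 excess over $165,600 is $510; credit = $2,300 − $510 = $1,790.
Disability Support Credit: $170,700 is below the $172,400 cutoff, so the full $5,825 applies.
Heating Assistance Credit: $170,700 is at or below the $279,400 threshold, so the full $3,000 applies.
Total: $1,790 + $5,825 + $3,000 = $10,615.

$10,615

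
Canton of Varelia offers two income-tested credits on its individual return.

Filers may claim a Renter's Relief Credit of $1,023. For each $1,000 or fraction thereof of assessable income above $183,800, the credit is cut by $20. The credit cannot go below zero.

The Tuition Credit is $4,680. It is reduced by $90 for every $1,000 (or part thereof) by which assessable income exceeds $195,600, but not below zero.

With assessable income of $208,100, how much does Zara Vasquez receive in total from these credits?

Renter's Relief Credit: income exceeds $183,800 by $24,300, which is 25 full-or-partial $1,000 increments; reduction = 25 × $20 = $500, leaving $523.
Tuition Credit: income exceeds $195,600 by $12,500, which is 13 full-or-partial $1,000 increments; reduction = 13 × $90 = $1,170, leaving $3,510.
Total: $523 + $3,510 = $4,033.

$4,033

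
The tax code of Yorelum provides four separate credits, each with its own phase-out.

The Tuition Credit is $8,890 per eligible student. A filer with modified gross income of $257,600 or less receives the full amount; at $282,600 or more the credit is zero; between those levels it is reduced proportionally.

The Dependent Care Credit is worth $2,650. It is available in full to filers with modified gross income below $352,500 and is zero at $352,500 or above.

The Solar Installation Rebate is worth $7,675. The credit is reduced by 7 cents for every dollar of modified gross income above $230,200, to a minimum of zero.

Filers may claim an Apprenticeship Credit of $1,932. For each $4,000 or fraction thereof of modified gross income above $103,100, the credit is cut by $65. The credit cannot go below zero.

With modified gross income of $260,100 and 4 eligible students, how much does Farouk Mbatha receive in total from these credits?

Tuition Credit: base = 4 × $8,890 = $35,560. $260,100 is $2,500 into a $25,000 phase-out range, leaving 22,500/25,000 of the credit: $35,560 × 22,500/25,000 = $32,004.
Dependent Care Credit: $260,100 is below the $352,500 cutoff, so the full $2,650 applies.
Solar Installation Rebate: 7% of the $29,900 excess over $230,200 is $2,093; credit = $7,675 − $2,093 = $5,582.
Apprenticeship Credit: income exceeds $103,100 by $157,000 → 40 increments × $65 = $2,600 ≥ base, so the credit is $0.
Total: $32,004 + $2,650 + $5,582 + $0 = $40,236.

$40,236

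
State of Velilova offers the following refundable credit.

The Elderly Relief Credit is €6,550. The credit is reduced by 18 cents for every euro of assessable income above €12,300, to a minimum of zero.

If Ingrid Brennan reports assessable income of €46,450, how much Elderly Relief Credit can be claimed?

€403

Elderly Relief Credit: 18% of the €34,150 excess over €12,300 is €6,147; credit = €6,550 − €6,147 = €403.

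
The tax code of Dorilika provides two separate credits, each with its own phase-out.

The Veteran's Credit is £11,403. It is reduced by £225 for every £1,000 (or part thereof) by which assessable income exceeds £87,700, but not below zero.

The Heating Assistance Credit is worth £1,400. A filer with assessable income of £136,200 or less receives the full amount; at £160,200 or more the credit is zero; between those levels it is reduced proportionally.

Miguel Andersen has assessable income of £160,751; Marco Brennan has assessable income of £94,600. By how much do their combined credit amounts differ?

Miguel (£160,751): Veteran's Credit: income exceeds £87,700 by £73,051 → 74 increments × £225 = £16,650 ≥ base, so the credit is £0. Heating Assistance Credit: £160,751 is at or above £160,200, so the credit is £0. total £0 + £0 = £0
Marco (£94,600): Veteran's Credit: income exceeds £87,700 by £6,900, which is 7 full-or-partial £1,000 increments; reduction = 7 × £225 = £1,575, leaving £9,828. Heating Assistance Credit: £94,600 is at or below the £136,200 threshold, so the full £1,400 applies. total £9,828 + £1,400 = £11,228
Difference: |£0 − £11,228| = £11,228.

£11,228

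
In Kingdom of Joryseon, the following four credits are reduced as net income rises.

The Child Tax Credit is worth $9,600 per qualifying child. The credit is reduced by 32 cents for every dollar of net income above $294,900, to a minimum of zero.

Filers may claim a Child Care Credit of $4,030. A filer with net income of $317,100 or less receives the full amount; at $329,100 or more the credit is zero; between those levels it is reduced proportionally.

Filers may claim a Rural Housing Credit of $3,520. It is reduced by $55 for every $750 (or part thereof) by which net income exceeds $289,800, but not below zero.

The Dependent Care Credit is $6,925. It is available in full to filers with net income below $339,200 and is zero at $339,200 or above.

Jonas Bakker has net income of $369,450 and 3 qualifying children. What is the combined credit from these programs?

$4,944

Child Tax Credit: base = 3 × $9,600 = $28,800. 32% of the $74,550 excess over $294,900 is $23,856; credit = $28,800 − $23,856 = $4,944.
Child Care Credit: $369,450 is at or above $329,100, so the credit is $0.
Rural Housing Credit: income exceeds $289,800 by $79,650 → 107 increments × $55 = $5,885 ≥ base, so the credit is $0.
Dependent Care Credit: $369,450 meets or exceeds the $339,200 cutoff, so the credit is $0.
Total: $4,944 + $0 + $0 + $0 = $4,944.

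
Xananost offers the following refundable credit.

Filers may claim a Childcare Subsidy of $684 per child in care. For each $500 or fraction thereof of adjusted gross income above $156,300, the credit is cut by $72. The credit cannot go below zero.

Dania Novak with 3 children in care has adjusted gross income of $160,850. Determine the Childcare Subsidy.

Childcare Subsidy: base = 3 × $684 = $2,052. income exceeds $156,300 by $4,550, which is 10 full-or-partial $500 increments; reduction = 10 × $72 = $720, leaving $1,332.

$1,332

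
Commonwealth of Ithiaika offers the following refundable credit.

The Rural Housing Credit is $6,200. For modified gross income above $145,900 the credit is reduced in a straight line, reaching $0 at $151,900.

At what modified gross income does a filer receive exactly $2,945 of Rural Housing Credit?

$149,050

$2,945 is 2,945/6,200 of the full $6,200, so 3,255/6,200 of the $6,000 range has been used: income = $145,900 + $6,000 × 3,255/6,200 = $149,050.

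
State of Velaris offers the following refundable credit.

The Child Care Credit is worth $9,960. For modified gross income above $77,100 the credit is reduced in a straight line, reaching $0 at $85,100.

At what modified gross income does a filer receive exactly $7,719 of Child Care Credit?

$7,719 is 7,719/9,960 of the full $9,960, so 2,241/9,960 of the $8,000 range has been used: income = $77,100 + $8,000 × 2,241/9,960 = $78,900.

$78,900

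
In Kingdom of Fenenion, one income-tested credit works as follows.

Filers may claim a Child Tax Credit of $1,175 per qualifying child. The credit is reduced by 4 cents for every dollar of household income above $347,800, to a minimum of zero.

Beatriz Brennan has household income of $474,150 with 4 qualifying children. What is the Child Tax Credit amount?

Child Tax Credit: base = 4 × $1,175 = $4,700. 4% of the $126,350 excess over $347,800 is $5,054 ≥ base, so the credit is $0.

$0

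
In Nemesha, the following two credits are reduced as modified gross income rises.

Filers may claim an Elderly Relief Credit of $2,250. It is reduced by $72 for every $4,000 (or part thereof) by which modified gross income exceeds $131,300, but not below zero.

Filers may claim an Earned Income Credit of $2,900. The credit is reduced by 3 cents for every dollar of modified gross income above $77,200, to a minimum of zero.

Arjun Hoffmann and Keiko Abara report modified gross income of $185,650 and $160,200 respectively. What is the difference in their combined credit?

$842

Arjun ($185,650): Elderly Relief Credit: income exceeds $131,300 by $54,350, which is 14 full-or-partial $4,000 increments; reduction = 14 × $72 = $1,008, leaving $1,242. Earned Income Credit: 3% of the $108,450 excess over $77,200 is $3,253.50 ≥ base, so the credit is $0. total $1,242 + $0 = $1,242
Keiko ($160,200): Elderly Relief Credit: income exceeds $131,300 by $28,900, which is 8 full-or-partial $4,000 increments; reduction = 8 × $72 = $576, leaving $1,674. Earned Income Credit: 3% of the $83,000 excess over $77,200 is $2,490; credit = $2,900 − $2,490 = $410. total $1,674 + $410 = $2,084
Difference: |$1,242 − $2,084| = $842.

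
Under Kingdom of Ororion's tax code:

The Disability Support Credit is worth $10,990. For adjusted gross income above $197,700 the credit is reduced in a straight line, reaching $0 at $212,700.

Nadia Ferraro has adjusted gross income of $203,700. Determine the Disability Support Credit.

$6,594

Disability Support Credit: $203,700 is $6,000 into a $15,000 phase-out range, leaving 9,000/15,000 of the credit: $10,990 × 9,000/15,000 = $6,594.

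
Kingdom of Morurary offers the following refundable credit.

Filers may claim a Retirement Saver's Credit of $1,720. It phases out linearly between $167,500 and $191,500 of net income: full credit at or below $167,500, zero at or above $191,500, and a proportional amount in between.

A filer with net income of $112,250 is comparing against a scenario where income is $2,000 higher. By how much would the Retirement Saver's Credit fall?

$0

At $112,250 — $112,250 is at or below the $167,500 threshold, so the full $1,720 applies.
At $114,250 — $114,250 is at or below the $167,500 threshold, so the full $1,720 applies.
Lost: $1,720 − $1,720 = $0.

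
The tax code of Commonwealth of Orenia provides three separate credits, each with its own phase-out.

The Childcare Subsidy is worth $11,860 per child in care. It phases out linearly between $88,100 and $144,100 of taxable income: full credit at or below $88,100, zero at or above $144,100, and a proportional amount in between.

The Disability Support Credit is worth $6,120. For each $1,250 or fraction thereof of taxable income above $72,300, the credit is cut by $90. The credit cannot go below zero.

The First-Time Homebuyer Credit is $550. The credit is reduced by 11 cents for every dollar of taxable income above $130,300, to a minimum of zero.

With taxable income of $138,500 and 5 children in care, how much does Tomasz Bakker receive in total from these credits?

Childcare Subsidy: base = 5 × $11,860 = $59,300. $138,500 is $50,400 into a $56,000 phase-out range, leaving 5,600/56,000 of the credit: $59,300 × 5,600/56,000 = $5,930.
Disability Support Credit: income exceeds $72,300 by $66,200, which is 53 full-or-partial $1,250 increments; reduction = 53 × $90 = $4,770, leaving $1,350.
First-Time Homebuyer Credit: 11% of the $8,200 excess over $130,300 is $902 ≥ base, so the credit is $0.
Total: $5,930 + $1,350 + $0 = $7,280.

$7,280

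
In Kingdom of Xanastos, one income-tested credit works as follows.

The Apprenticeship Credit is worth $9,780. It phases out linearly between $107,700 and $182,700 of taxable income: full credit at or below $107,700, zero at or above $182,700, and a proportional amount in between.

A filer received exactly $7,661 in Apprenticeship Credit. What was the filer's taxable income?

$123,950

$7,661 is 7,661/9,780 of the full $9,780, so 2,119/9,780 of the $75,000 range has been used: income = $107,700 + $75,000 × 2,119/9,780 = $123,950.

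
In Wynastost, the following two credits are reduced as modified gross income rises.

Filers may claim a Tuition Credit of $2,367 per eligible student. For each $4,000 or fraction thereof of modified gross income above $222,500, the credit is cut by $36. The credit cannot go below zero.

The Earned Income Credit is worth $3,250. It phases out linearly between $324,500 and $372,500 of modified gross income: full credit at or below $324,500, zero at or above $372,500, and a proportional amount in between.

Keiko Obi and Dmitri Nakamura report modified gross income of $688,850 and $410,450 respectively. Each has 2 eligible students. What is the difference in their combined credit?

Keiko ($688,850): Tuition Credit: base = 2 × $2,367 = $4,734. income exceeds $222,500 by $466,350, which is 117 full-or-partial $4,000 increments; reduction = 117 × $36 = $4,212, leaving $522. Earned Income Credit: $688,850 is at or above $372,500, so the credit is $0. total $522 + $0 = $522
Dmitri ($410,450): Tuition Credit: base = 2 × $2,367 = $4,734. income exceeds $222,500 by $187,950, which is 47 full-or-partial $4,000 increments; reduction = 47 × $36 = $1,692, leaving $3,042. Earned Income Credit: $410,450 is at or above $372,500, so the credit is $0. total $3,042 + $0 = $3,042
Difference: |$522 − $3,042| = $2,520.

$2,520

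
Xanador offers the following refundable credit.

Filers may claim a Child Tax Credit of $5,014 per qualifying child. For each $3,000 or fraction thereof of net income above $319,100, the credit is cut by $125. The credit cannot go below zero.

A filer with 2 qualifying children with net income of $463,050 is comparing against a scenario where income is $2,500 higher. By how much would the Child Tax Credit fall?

At $463,050 — base = 2 × $5,014 = $10,028. income exceeds $319,100 by $143,950, which is 48 full-or-partial $3,000 increments; reduction = 48 × $125 = $6,000, leaving $4,028.
At $465,550 — base = 2 × $5,014 = $10,028. income exceeds $319,100 by $146,450, which is 49 full-or-partial $3,000 increments; reduction = 49 × $125 = $6,125, leaving $3,903.
Lost: $4,028 − $3,903 = $125.

$125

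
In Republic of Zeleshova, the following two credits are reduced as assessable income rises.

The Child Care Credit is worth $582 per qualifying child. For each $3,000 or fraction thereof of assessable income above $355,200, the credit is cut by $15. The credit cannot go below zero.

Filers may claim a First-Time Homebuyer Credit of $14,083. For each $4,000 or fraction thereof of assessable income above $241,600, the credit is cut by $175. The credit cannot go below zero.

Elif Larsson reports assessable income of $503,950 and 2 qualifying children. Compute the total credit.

$2,947

Child Care Credit: base = 2 × $582 = $1,164. income exceeds $355,200 by $148,750, which is 50 full-or-partial $3,000 increments; reduction = 50 × $15 = $750, leaving $414.
First-Time Homebuyer Credit: income exceeds $241,600 by $262,350, which is 66 full-or-partial $4,000 increments; reduction = 66 × $175 = $11,550, leaving $2,533.
Total: $414 + $2,533 = $2,947.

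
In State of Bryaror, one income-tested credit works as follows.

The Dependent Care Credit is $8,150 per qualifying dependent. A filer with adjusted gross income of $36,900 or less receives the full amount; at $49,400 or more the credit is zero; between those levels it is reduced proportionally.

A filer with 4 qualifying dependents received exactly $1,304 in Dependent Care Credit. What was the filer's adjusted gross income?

$48,900

Full credit = 4 × $8,150 = $32,600.
$1,304 is 1,304/32,600 of the full $32,600, so 31,296/32,600 of the $12,500 range has been used: income = $36,900 + $12,500 × 31,296/32,600 = $48,900.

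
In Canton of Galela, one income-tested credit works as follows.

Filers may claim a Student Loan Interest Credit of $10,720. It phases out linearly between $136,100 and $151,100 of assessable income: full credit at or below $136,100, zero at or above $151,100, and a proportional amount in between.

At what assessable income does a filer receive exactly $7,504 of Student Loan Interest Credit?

$7,504 is 7,504/10,720 of the full $10,720, so 3,216/10,720 of the $15,000 range has been used: income = $136,100 + $15,000 × 3,216/10,720 = $140,600.

$140,600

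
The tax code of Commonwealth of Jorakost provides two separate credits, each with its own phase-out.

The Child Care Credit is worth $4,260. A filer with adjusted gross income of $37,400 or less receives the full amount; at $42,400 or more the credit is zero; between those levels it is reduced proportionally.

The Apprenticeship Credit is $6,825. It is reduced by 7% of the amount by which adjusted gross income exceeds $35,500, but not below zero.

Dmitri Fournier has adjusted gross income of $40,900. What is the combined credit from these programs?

Child Care Credit: $40,900 is $3,500 into a $5,000 phase-out range, leaving 1,500/5,000 of the credit: $4,260 × 1,500/5,000 = $1,278.
Apprenticeship Credit: 7% of the $5,400 excess over $35,500 is $378; credit = $6,825 − $378 = $6,447.
Total: $1,278 + $6,447 = $7,725.

$7,725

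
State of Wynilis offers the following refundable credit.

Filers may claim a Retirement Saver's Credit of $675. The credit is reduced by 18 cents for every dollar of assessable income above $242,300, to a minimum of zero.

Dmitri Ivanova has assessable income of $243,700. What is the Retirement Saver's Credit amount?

$423

Retirement Saver's Credit: 18% of the $1,400 excess over $242,300 is $252; credit = $675 − $252 = $423.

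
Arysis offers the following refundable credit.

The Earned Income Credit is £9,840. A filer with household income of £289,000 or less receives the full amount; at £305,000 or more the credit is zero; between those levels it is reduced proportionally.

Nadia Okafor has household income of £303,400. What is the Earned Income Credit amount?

£984

Earned Income Credit: £303,400 is £14,400 into a £16,000 phase-out range, leaving 1,600/16,000 of the credit: £9,840 × 1,600/16,000 = £984.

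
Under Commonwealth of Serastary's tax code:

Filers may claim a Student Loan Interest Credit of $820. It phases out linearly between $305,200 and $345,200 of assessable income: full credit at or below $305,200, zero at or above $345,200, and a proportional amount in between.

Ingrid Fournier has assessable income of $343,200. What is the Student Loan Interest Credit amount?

Student Loan Interest Credit: $343,200 is $38,000 into a $40,000 phase-out range, leaving 2,000/40,000 of the credit: $820 × 2,000/40,000 = $41.

$41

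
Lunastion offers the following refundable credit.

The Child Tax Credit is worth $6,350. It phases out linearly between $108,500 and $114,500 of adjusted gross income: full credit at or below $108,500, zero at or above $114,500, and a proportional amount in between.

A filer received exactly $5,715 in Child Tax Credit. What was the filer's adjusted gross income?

$109,100

$5,715 is 5,715/6,350 of the full $6,350, so 635/6,350 of the $6,000 range has been used: income = $108,500 + $6,000 × 635/6,350 = $109,100.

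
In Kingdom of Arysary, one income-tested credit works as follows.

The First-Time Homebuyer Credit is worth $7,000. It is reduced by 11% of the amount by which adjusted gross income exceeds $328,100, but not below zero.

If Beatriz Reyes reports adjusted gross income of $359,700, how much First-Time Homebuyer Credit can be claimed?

$3,524

First-Time Homebuyer Credit: 11% of the $31,600 excess over $328,100 is $3,476; credit = $7,000 − $3,476 = $3,524.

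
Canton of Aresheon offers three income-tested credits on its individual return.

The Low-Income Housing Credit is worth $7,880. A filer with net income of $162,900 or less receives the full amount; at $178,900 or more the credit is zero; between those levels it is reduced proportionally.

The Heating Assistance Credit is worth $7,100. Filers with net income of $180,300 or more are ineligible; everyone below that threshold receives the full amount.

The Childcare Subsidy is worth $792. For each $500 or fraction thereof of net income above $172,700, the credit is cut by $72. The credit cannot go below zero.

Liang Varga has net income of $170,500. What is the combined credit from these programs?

Low-Income Housing Credit: $170,500 is $7,600 into a $16,000 phase-out range, leaving 8,400/16,000 of the credit: $7,880 × 8,400/16,000 = $4,137.
Heating Assistance Credit: $170,500 is below the $180,300 cutoff, so the full $7,100 applies.
Childcare Subsidy: $170,500 is at or below the $172,700 threshold, so the full $792 applies.
Total: $4,137 + $7,100 + $792 = $12,029.

$12,029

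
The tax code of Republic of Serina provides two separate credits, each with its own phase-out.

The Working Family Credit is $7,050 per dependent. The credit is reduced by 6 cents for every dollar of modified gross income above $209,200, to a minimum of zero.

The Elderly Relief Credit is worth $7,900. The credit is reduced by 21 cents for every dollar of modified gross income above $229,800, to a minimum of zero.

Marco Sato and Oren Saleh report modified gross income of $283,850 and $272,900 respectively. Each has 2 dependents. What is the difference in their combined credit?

Marco ($283,850): Working Family Credit: base = 2 × $7,050 = $14,100. 6% of the $74,650 excess over $209,200 is $4,479; credit = $14,100 − $4,479 = $9,621. Elderly Relief Credit: 21% of the $54,050 excess over $229,800 is $11,350.50 ≥ base, so the credit is $0. total $9,621 + $0 = $9,621
Oren ($272,900): Working Family Credit: base = 2 × $7,050 = $14,100. 6% of the $63,700 excess over $209,200 is $3,822; credit = $14,100 − $3,822 = $10,278. Elderly Relief Credit: 21% of the $43,100 excess over $229,800 is $9,051 ≥ base, so the credit is $0. total $10,278 + $0 = $10,278
Difference: |$9,621 − $10,278| = $657.

$657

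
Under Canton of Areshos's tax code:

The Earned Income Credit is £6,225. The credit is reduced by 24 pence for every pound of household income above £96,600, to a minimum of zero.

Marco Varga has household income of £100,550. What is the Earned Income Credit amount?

£5,277

Earned Income Credit: 24% of the £3,950 excess over £96,600 is £948; credit = £6,225 − £948 = £5,277.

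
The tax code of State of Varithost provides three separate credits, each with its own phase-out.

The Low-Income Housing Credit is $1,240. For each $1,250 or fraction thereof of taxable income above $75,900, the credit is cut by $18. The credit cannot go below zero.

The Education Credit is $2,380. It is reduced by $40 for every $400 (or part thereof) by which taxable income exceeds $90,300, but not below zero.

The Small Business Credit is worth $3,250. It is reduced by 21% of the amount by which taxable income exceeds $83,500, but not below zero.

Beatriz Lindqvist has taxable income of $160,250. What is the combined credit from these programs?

$16

Low-Income Housing Credit: income exceeds $75,900 by $84,350, which is 68 full-or-partial $1,250 increments; reduction = 68 × $18 = $1,224, leaving $16.
Education Credit: income exceeds $90,300 by $69,950 → 175 increments × $40 = $7,000 ≥ base, so the credit is $0.
Small Business Credit: 21% of the $76,750 excess over $83,500 is $16,117.50 ≥ base, so the credit is $0.
Total: $16 + $0 + $0 = $16.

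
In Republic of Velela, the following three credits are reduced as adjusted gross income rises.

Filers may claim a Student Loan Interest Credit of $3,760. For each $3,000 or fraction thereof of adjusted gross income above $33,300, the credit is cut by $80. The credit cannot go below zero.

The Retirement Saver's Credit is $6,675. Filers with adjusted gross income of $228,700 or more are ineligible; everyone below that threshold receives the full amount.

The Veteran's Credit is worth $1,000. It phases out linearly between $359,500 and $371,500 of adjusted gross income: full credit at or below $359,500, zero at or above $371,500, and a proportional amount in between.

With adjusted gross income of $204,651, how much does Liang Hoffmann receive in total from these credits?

Student Loan Interest Credit: income exceeds $33,300 by $171,351 → 58 increments × $80 = $4,640 ≥ base, so the credit is $0.
Retirement Saver's Credit: $204,651 is below the $228,700 cutoff, so the full $6,675 applies.
Veteran's Credit: $204,651 is at or below the $359,500 threshold, so the full $1,000 applies.
Total: $0 + $6,675 + $1,000 = $7,675.

$7,675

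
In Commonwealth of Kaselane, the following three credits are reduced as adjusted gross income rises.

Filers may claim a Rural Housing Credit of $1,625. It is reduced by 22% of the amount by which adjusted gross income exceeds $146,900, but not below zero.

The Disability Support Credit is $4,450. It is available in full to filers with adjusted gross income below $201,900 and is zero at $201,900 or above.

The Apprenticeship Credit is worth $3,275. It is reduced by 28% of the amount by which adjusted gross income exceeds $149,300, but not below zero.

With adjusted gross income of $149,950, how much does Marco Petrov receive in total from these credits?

$8,497

Rural Housing Credit: 22% of the $3,050 excess over $146,900 is $671; credit = $1,625 − $671 = $954.
Disability Support Credit: $149,950 is below the $201,900 cutoff, so the full $4,450 applies.
Apprenticeship Credit: 28% of the $650 excess over $149,300 is $182; credit = $3,275 − $182 = $3,093.
Total: $954 + $4,450 + $3,093 = $8,497.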